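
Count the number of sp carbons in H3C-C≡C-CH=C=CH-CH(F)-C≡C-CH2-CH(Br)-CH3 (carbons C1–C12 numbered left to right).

C1: sp3
C2: sp ✓
C3: sp ✓
C4: sp2
C5: sp ✓
C6: sp2
C7: sp3
C8: sp ✓
C9: sp ✓
C10: sp3
C11: sp3
C12: sp3
C2, C3, C5, C8, C9 → 5 sp carbons.

5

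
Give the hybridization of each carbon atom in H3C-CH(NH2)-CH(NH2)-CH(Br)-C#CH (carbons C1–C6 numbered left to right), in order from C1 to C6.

C1 sp3, C2 sp3, C3 sp3, C4 sp3, C5 sp, C6 sp

C1 has 4 σ bonds: steric number 4 → sp3.
C2 has 4 σ bonds: steric number 4 → sp3.
C3 (4 σ bonds) has steric number 4: sp3.
C4 — 4 σ bonds. Steric number 4, so sp3.
C5: 2 σ bonds, plus two π bonds — 2 electron domains, sp.
C6 has 2 σ bonds, plus two π bonds: steric number 2 → sp.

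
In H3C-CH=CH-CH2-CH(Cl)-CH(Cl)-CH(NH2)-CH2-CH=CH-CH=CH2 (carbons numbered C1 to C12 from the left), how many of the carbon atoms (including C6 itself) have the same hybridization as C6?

C6 is sp3 (only σ bonds).
C1: sp3 ✓
C2: sp2
C3: sp2
C4: sp3 ✓
C5: sp3 ✓
C6: sp3 ✓
C7: sp3 ✓
C8: sp3 ✓
C9: sp2
C10: sp2
C11: sp2
C12: sp2
6 carbons are sp3.

6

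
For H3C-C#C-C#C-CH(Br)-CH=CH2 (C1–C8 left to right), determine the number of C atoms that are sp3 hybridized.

C1: sp3 ✓
C2: sp
C3: sp
C4: sp
C5: sp
C6: sp3 ✓
C7: sp2
C8: sp2
C1, C6 → 2 sp3 carbons.

2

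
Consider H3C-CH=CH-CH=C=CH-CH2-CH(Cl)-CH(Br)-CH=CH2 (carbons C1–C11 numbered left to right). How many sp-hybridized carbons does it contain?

1

C1: sp3
C2: sp2
C3: sp2
C4: sp2
C5: sp ✓
C6: sp2
C7: sp3
C8: sp3
C9: sp3
C10: sp2
C11: sp2
C5 → 1 sp carbon.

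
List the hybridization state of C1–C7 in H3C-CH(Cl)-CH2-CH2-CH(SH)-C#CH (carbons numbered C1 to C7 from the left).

C1 is sp3: 4 σ bonds, 4 electron-density regions.
C2 — 4 σ bonds. Steric number 4, so sp3.
C3 (4 σ bonds) has steric number 4: sp3.
C4 has 4 σ bonds: steric number 4 → sp3.
C5 is sp3: 4 σ bonds, 4 electron-density regions.
C6 — 2 σ bonds, plus two π bonds. Steric number 2, so sp.
C7: 2 σ bonds, plus two π bonds — 2 electron domains, sp.

C1 sp3, C2 sp3, C3 sp3, C4 sp3, C5 sp3, C6 sp, C7 sp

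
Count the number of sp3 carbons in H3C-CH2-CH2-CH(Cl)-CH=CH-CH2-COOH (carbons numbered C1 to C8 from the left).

C1: sp3 ✓
C2: sp3 ✓
C3: sp3 ✓
C4: sp3 ✓
C5: sp2
C6: sp2
C7: sp3 ✓
C8: sp2
C1, C2, C3, C4, C7 → 5 sp3 carbons.

5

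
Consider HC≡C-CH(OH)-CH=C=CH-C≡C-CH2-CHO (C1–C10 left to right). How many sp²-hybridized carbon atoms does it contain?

3

C1: sp
C2: sp
C3: sp3
C4: sp2 ✓
C5: sp
C6: sp2 ✓
C7: sp
C8: sp
C9: sp3
C10: sp2 ✓
C4, C6, C10 → 3 sp2 carbons.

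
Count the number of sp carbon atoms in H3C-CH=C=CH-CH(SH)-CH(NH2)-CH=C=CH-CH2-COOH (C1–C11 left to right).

C1: sp3
C2: sp2
C3: sp ✓
C4: sp2
C5: sp3
C6: sp3
C7: sp2
C8: sp ✓
C9: sp2
C10: sp3
C11: sp2
C3, C8 → 2 sp carbons.

2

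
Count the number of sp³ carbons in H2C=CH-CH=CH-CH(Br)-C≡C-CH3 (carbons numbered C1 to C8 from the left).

2

C1: sp2
C2: sp2
C3: sp2
C4: sp2
C5: sp3 ✓
C6: sp
C7: sp
C8: sp3 ✓
C5, C8 → 2 sp3 carbons.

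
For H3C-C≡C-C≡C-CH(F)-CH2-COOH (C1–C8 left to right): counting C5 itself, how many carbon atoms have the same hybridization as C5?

4

C5 is sp (two π bonds).
C1: sp3
C2: sp ✓
C3: sp ✓
C4: sp ✓
C5: sp ✓
C6: sp3
C7: sp3
C8: sp2
4 carbons are sp.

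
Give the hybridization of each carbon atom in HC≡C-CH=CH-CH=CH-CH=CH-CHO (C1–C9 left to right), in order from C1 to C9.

C1 carries 2 σ bonds, plus two π bonds, giving a steric number of 2, so it is sp.
C2 carries 2 σ bonds, plus two π bonds, giving a steric number of 2, so it is sp.
C3 carries 3 σ bonds, plus one π bond, giving a steric number of 3, so it is sp2.
C4: 3 σ bonds, plus one π bond — 3 electron domains, sp2.
C5 — 3 σ bonds, plus one π bond. Steric number 3, so sp2.
C6 — 3 σ bonds, plus one π bond. Steric number 3, so sp2.
C7 is sp2: 3 σ bonds, plus one π bond, 3 electron-density regions.
C8 is sp2: 3 σ bonds, plus one π bond, 3 electron-density regions.
C9 (3 σ bonds, plus one π bond) has steric number 3: sp2.

C1 sp, C2 sp, C3 sp2, C4 sp2, C5 sp2, C6 sp2, C7 sp2, C8 sp2, C9 sp2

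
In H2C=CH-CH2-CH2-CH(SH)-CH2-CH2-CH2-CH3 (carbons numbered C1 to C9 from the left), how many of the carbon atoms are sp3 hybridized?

7

C1: sp2
C2: sp2
C3: sp3 ✓
C4: sp3 ✓
C5: sp3 ✓
C6: sp3 ✓
C7: sp3 ✓
C8: sp3 ✓
C9: sp3 ✓
C3, C4, C5, C6, C7, C8, C9 → 7 sp3 carbons.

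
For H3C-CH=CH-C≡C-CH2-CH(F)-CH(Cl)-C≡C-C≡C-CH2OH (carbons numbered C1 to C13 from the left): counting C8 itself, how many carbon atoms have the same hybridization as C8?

5

C8 is sp3 (only σ bonds).
C1: sp3 ✓
C2: sp2
C3: sp2
C4: sp
C5: sp
C6: sp3 ✓
C7: sp3 ✓
C8: sp3 ✓
C9: sp
C10: sp
C11: sp
C12: sp
C13: sp3 ✓
5 carbons are sp3.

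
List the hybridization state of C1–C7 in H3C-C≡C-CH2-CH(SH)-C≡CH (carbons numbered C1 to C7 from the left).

C1: 4 σ bonds — 4 electron domains, sp3.
C2 is sp: 2 σ bonds, plus two π bonds, 2 electron-density regions.
C3: 2 σ bonds, plus two π bonds; 2 regions of electron density → sp.
C4 — 4 σ bonds. Steric number 4, so sp3.
C5: 4 σ bonds — 4 electron domains, sp3.
C6 has 2 σ bonds, plus two π bonds: steric number 2 → sp.
C7: 2 σ bonds, plus two π bonds; 2 regions of electron density → sp.

C1 sp3, C2 sp, C3 sp, C4 sp3, C5 sp3, C6 sp, C7 sp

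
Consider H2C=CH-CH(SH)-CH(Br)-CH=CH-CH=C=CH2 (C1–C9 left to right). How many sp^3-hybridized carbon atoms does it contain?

C1: sp2
C2: sp2
C3: sp3 ✓
C4: sp3 ✓
C5: sp2
C6: sp2
C7: sp2
C8: sp
C9: sp2
C3, C4 → 2 sp3 carbons.

2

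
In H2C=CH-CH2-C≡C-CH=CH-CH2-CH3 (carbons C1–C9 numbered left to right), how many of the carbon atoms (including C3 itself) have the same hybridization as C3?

3

C3 is sp3 (only σ bonds).
C1: sp2
C2: sp2
C3: sp3 ✓
C4: sp
C5: sp
C6: sp2
C7: sp2
C8: sp3 ✓
C9: sp3 ✓
3 carbons are sp3.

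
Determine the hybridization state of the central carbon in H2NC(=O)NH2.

The central carbon: 3 σ bonds, plus one π bond; 3 regions of electron density → sp2.

sp2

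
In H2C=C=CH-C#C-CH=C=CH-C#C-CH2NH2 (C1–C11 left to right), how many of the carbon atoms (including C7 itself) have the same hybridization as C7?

6

C7 is sp (two π bonds).
C1: sp2
C2: sp ✓
C3: sp2
C4: sp ✓
C5: sp ✓
C6: sp2
C7: sp ✓
C8: sp2
C9: sp ✓
C10: sp ✓
C11: sp3
6 carbons are sp.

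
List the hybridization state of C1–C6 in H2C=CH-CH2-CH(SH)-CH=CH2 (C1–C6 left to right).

C1 sp2, C2 sp2, C3 sp3, C4 sp3, C5 sp2, C6 sp2

C1: 3 σ bonds, plus one π bond — 3 electron domains, sp2.
C2 carries 3 σ bonds, plus one π bond, giving a steric number of 3, so it is sp2.
C3 carries 4 σ bonds, giving a steric number of 4, so it is sp3.
C4 (4 σ bonds) has steric number 4: sp3.
C5: 3 σ bonds, plus one π bond; 3 regions of electron density → sp2.
C6 has 3 σ bonds, plus one π bond: steric number 3 → sp2.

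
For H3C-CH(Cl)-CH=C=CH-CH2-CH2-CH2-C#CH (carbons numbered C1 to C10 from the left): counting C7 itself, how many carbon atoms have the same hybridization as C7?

C7 is sp3 (only σ bonds).
C1: sp3 ✓
C2: sp3 ✓
C3: sp2
C4: sp
C5: sp2
C6: sp3 ✓
C7: sp3 ✓
C8: sp3 ✓
C9: sp
C10: sp
5 carbons are sp3.

5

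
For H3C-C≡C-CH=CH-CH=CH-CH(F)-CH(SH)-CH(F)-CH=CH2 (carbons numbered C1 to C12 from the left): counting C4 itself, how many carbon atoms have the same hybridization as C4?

C4 is sp2 (one π bond).
C1: sp3
C2: sp
C3: sp
C4: sp2 ✓
C5: sp2 ✓
C6: sp2 ✓
C7: sp2 ✓
C8: sp3
C9: sp3
C10: sp3
C11: sp2 ✓
C12: sp2 ✓
6 carbons are sp2.

6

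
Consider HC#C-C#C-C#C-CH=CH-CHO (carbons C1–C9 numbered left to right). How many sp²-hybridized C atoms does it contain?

3

C1: sp
C2: sp
C3: sp
C4: sp
C5: sp
C6: sp
C7: sp2 ✓
C8: sp2 ✓
C9: sp2 ✓
C7, C8, C9 → 3 sp2 carbons.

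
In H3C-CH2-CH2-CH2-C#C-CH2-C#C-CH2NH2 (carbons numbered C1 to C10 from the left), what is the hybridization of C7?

sp^3

C7 (4 σ bonds) has steric number 4: sp3.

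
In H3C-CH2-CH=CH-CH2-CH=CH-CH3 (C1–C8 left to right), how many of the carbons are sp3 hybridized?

C1: sp3 ✓
C2: sp3 ✓
C3: sp2
C4: sp2
C5: sp3 ✓
C6: sp2
C7: sp2
C8: sp3 ✓
C1, C2, C5, C8 → 4 sp3 carbons.

4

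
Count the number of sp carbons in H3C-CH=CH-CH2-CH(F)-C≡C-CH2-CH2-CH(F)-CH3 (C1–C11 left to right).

2

C1: sp3
C2: sp2
C3: sp2
C4: sp3
C5: sp3
C6: sp ✓
C7: sp ✓
C8: sp3
C9: sp3
C10: sp3
C11: sp3
C6, C7 → 2 sp carbons.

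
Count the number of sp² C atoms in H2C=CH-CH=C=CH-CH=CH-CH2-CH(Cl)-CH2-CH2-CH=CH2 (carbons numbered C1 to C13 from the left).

C1: sp2 ✓
C2: sp2 ✓
C3: sp2 ✓
C4: sp
C5: sp2 ✓
C6: sp2 ✓
C7: sp2 ✓
C8: sp3
C9: sp3
C10: sp3
C11: sp3
C12: sp2 ✓
C13: sp2 ✓
C1, C2, C3, C5, C6, C7, C12, C13 → 8 sp2 carbons.

8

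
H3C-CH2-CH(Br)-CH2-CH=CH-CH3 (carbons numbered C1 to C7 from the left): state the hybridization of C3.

C3 (4 σ bonds) has steric number 4: sp3.

sp³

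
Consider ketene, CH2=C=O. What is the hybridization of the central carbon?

sp

The central carbon — 2 σ bonds, plus two π bonds. Steric number 2, so sp.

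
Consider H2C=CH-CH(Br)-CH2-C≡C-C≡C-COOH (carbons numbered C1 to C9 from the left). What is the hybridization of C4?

sp³

C4 carries 4 σ bonds, giving a steric number of 4, so it is sp3.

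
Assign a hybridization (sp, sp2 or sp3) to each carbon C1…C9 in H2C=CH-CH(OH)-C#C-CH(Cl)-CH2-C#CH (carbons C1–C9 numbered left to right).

C1 sp2, C2 sp2, C3 sp3, C4 sp, C5 sp, C6 sp3, C7 sp3, C8 sp, C9 sp

C1 has 3 σ bonds, plus one π bond: steric number 3 → sp2.
C2 has 3 σ bonds, plus one π bond: steric number 3 → sp2.
C3 (4 σ bonds) has steric number 4: sp3.
C4: 2 σ bonds, plus two π bonds — 2 electron domains, sp.
C5: 2 σ bonds, plus two π bonds — 2 electron domains, sp.
C6 carries 4 σ bonds, giving a steric number of 4, so it is sp3.
C7 carries 4 σ bonds, giving a steric number of 4, so it is sp3.
C8: 2 σ bonds, plus two π bonds; 2 regions of electron density → sp.
C9: 2 σ bonds, plus two π bonds; 2 regions of electron density → sp.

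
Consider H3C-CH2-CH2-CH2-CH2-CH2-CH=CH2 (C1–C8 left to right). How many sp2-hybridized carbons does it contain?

C1: sp3
C2: sp3
C3: sp3
C4: sp3
C5: sp3
C6: sp3
C7: sp2 ✓
C8: sp2 ✓
C7, C8 → 2 sp2 carbons.

2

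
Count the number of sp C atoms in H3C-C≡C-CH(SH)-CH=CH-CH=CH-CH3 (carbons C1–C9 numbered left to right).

2

C1: sp3
C2: sp ✓
C3: sp ✓
C4: sp3
C5: sp2
C6: sp2
C7: sp2
C8: sp2
C9: sp3
C2, C3 → 2 sp carbons.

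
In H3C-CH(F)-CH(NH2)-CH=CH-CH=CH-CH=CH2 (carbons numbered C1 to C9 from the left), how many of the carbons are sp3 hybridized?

C1: sp3 ✓
C2: sp3 ✓
C3: sp3 ✓
C4: sp2
C5: sp2
C6: sp2
C7: sp2
C8: sp2
C9: sp2
C1, C2, C3 → 3 sp3 carbons.

3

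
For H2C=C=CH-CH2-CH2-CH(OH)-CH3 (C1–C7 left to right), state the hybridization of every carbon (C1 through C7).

C1 sp2, C2 sp, C3 sp2, C4 sp3, C5 sp3, C6 sp3, C7 sp3

C1 has 3 σ bonds, plus one π bond: steric number 3 → sp2.
C2: 2 σ bonds, plus two π bonds; 2 regions of electron density → sp.
C3 (3 σ bonds, plus one π bond) has steric number 3: sp2.
C4 carries 4 σ bonds, giving a steric number of 4, so it is sp3.
C5 is sp3: 4 σ bonds, 4 electron-density regions.
C6: 4 σ bonds; 4 regions of electron density → sp3.
C7 has 4 σ bonds: steric number 4 → sp3.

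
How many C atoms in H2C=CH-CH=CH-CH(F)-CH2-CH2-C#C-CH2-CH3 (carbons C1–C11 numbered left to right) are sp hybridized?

2

C1: sp2
C2: sp2
C3: sp2
C4: sp2
C5: sp3
C6: sp3
C7: sp3
C8: sp ✓
C9: sp ✓
C10: sp3
C11: sp3
C8, C9 → 2 sp carbons.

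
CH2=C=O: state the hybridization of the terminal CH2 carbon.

The terminal CH2 carbon: 3 σ bonds, plus one π bond; 3 regions of electron density → sp2.

sp^2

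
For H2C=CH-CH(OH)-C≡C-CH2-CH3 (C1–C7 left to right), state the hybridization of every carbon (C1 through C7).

C1 (3 σ bonds, plus one π bond) has steric number 3: sp2.
C2 carries 3 σ bonds, plus one π bond, giving a steric number of 3, so it is sp2.
C3 is sp3: 4 σ bonds, 4 electron-density regions.
C4: 2 σ bonds, plus two π bonds; 2 regions of electron density → sp.
C5 (2 σ bonds, plus two π bonds) has steric number 2: sp.
C6: 4 σ bonds; 4 regions of electron density → sp3.
C7 — 4 σ bonds. Steric number 4, so sp3.

C1 sp2, C2 sp2, C3 sp3, C4 sp, C5 sp, C6 sp3, C7 sp3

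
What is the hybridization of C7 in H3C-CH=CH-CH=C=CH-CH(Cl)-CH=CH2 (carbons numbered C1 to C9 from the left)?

sp³

C7 (4 σ bonds) has steric number 4: sp3.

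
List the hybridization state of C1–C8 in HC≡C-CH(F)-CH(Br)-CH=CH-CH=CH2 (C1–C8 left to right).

C1 sp, C2 sp, C3 sp3, C4 sp3, C5 sp2, C6 sp2, C7 sp2, C8 sp2

C1 carries 2 σ bonds, plus two π bonds, giving a steric number of 2, so it is sp.
C2 has 2 σ bonds, plus two π bonds: steric number 2 → sp.
C3 has 4 σ bonds: steric number 4 → sp3.
C4 — 4 σ bonds. Steric number 4, so sp3.
C5: 3 σ bonds, plus one π bond; 3 regions of electron density → sp2.
C6: 3 σ bonds, plus one π bond — 3 electron domains, sp2.
C7 (3 σ bonds, plus one π bond) has steric number 3: sp2.
C8 has 3 σ bonds, plus one π bond: steric number 3 → sp2.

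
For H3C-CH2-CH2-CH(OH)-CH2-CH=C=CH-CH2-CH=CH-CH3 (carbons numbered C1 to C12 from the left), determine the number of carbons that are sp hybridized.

C1: sp3
C2: sp3
C3: sp3
C4: sp3
C5: sp3
C6: sp2
C7: sp ✓
C8: sp2
C9: sp3
C10: sp2
C11: sp2
C12: sp3
C7 → 1 sp carbon.

1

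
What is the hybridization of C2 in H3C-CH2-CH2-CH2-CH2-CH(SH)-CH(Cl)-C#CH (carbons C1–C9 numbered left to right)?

sp^3

C2: 4 σ bonds; 4 regions of electron density → sp3.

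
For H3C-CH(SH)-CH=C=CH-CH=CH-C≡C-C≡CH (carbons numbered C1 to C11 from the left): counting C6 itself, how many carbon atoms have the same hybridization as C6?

C6 is sp2 (one π bond).
C1: sp3
C2: sp3
C3: sp2 ✓
C4: sp
C5: sp2 ✓
C6: sp2 ✓
C7: sp2 ✓
C8: sp
C9: sp
C10: sp
C11: sp
4 carbons are sp2.

4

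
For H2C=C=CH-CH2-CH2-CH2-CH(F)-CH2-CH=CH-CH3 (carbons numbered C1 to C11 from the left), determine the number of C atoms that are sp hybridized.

C1: sp2
C2: sp ✓
C3: sp2
C4: sp3
C5: sp3
C6: sp3
C7: sp3
C8: sp3
C9: sp2
C10: sp2
C11: sp3
C2 → 1 sp carbon.

1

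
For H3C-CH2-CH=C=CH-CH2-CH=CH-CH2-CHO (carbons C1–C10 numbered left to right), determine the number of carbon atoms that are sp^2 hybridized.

5

C1: sp3
C2: sp3
C3: sp2 ✓
C4: sp
C5: sp2 ✓
C6: sp3
C7: sp2 ✓
C8: sp2 ✓
C9: sp3
C10: sp2 ✓
C3, C5, C7, C8, C10 → 5 sp2 carbons.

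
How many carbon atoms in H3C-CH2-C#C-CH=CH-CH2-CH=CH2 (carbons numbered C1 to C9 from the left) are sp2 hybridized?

C1: sp3
C2: sp3
C3: sp
C4: sp
C5: sp2 ✓
C6: sp2 ✓
C7: sp3
C8: sp2 ✓
C9: sp2 ✓
C5, C6, C8, C9 → 4 sp2 carbons.

4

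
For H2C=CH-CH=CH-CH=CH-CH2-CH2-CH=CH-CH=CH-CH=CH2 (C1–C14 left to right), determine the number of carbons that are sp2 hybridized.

12

C1: sp2 ✓
C2: sp2 ✓
C3: sp2 ✓
C4: sp2 ✓
C5: sp2 ✓
C6: sp2 ✓
C7: sp3
C8: sp3
C9: sp2 ✓
C10: sp2 ✓
C11: sp2 ✓
C12: sp2 ✓
C13: sp2 ✓
C14: sp2 ✓
C1, C2, C3, C4, C5, C6, C9, C10, C11, C12, C13, C14 → 12 sp2 carbons.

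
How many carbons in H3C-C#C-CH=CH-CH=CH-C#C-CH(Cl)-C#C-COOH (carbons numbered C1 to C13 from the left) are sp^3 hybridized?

2

C1: sp3 ✓
C2: sp
C3: sp
C4: sp2
C5: sp2
C6: sp2
C7: sp2
C8: sp
C9: sp
C10: sp3 ✓
C11: sp
C12: sp
C13: sp2
C1, C10 → 2 sp3 carbons.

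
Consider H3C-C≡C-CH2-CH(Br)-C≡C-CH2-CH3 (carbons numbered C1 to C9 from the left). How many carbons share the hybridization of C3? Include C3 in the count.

C3 is sp (two π bonds).
C1: sp3
C2: sp ✓
C3: sp ✓
C4: sp3
C5: sp3
C6: sp ✓
C7: sp ✓
C8: sp3
C9: sp3
4 carbons are sp.

4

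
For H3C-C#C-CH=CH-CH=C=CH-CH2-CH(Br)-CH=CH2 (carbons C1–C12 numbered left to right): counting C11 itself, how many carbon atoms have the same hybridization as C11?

C11 is sp2 (one π bond).
C1: sp3
C2: sp
C3: sp
C4: sp2 ✓
C5: sp2 ✓
C6: sp2 ✓
C7: sp
C8: sp2 ✓
C9: sp3
C10: sp3
C11: sp2 ✓
C12: sp2 ✓
6 carbons are sp2.

6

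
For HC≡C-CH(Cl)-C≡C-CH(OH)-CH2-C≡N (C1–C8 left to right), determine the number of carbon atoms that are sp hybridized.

5

C1: sp ✓
C2: sp ✓
C3: sp3
C4: sp ✓
C5: sp ✓
C6: sp3
C7: sp3
C8: sp ✓
C1, C2, C4, C5, C8 → 5 sp carbons.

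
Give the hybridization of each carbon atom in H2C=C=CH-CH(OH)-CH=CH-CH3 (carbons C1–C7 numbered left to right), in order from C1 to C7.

C1 sp2, C2 sp, C3 sp2, C4 sp3, C5 sp2, C6 sp2, C7 sp3

C1 — 3 σ bonds, plus one π bond. Steric number 3, so sp2.
C2 (2 σ bonds, plus two π bonds) has steric number 2: sp.
C3: 3 σ bonds, plus one π bond; 3 regions of electron density → sp2.
C4 (4 σ bonds) has steric number 4: sp3.
C5: 3 σ bonds, plus one π bond; 3 regions of electron density → sp2.
C6 is sp2: 3 σ bonds, plus one π bond, 3 electron-density regions.
C7: 4 σ bonds — 4 electron domains, sp3.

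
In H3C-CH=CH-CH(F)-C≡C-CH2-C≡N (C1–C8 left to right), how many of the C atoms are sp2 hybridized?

2

C1: sp3
C2: sp2 ✓
C3: sp2 ✓
C4: sp3
C5: sp
C6: sp
C7: sp3
C8: sp
C2, C3 → 2 sp2 carbons.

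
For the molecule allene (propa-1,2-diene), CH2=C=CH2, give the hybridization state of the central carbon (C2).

sp

Two σ bonds and two π bonds (one to each neighbour) → sp.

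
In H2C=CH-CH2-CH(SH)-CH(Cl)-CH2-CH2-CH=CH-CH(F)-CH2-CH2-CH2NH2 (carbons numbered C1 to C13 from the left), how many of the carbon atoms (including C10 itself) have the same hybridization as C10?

9

C10 is sp3 (only σ bonds).
C1: sp2
C2: sp2
C3: sp3 ✓
C4: sp3 ✓
C5: sp3 ✓
C6: sp3 ✓
C7: sp3 ✓
C8: sp2
C9: sp2
C10: sp3 ✓
C11: sp3 ✓
C12: sp3 ✓
C13: sp3 ✓
9 carbons are sp3.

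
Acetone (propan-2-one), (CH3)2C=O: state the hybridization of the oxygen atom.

sp²

One σ bond + two lone pairs = steric number 3 → sp2.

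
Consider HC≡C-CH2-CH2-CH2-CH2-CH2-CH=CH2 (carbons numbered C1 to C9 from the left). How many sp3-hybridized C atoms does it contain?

C1: sp
C2: sp
C3: sp3 ✓
C4: sp3 ✓
C5: sp3 ✓
C6: sp3 ✓
C7: sp3 ✓
C8: sp2
C9: sp2
C3, C4, C5, C6, C7 → 5 sp3 carbons.

5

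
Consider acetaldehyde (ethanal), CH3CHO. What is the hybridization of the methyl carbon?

The methyl carbon: 4 σ bonds; 4 regions of electron density → sp3.

sp^3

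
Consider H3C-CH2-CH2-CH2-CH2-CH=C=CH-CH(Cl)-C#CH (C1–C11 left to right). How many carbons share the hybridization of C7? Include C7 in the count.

C7 is sp (two π bonds).
C1: sp3
C2: sp3
C3: sp3
C4: sp3
C5: sp3
C6: sp2
C7: sp ✓
C8: sp2
C9: sp3
C10: sp ✓
C11: sp ✓
3 carbons are sp.

3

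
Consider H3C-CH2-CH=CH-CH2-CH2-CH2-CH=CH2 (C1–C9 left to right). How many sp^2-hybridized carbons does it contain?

C1: sp3
C2: sp3
C3: sp2 ✓
C4: sp2 ✓
C5: sp3
C6: sp3
C7: sp3
C8: sp2 ✓
C9: sp2 ✓
C3, C4, C8, C9 → 4 sp2 carbons.

4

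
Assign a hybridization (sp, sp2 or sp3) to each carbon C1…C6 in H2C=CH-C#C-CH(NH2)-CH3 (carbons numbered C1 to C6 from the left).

C1: 3 σ bonds, plus one π bond; 3 regions of electron density → sp2.
C2: 3 σ bonds, plus one π bond — 3 electron domains, sp2.
C3: 2 σ bonds, plus two π bonds — 2 electron domains, sp.
C4 carries 2 σ bonds, plus two π bonds, giving a steric number of 2, so it is sp.
C5: 4 σ bonds — 4 electron domains, sp3.
C6 carries 4 σ bonds, giving a steric number of 4, so it is sp3.

C1 sp2, C2 sp2, C3 sp, C4 sp, C5 sp3, C6 sp3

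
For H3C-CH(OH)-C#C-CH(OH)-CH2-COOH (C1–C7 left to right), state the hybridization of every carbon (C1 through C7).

C1 has 4 σ bonds: steric number 4 → sp3.
C2: 4 σ bonds — 4 electron domains, sp3.
C3 carries 2 σ bonds, plus two π bonds, giving a steric number of 2, so it is sp.
C4 (2 σ bonds, plus two π bonds) has steric number 2: sp.
C5 — 4 σ bonds. Steric number 4, so sp3.
C6 (4 σ bonds) has steric number 4: sp3.
C7 is sp2: 3 σ bonds, plus one π bond, 3 electron-density regions.

C1 sp3, C2 sp3, C3 sp, C4 sp, C5 sp3, C6 sp3, C7 sp2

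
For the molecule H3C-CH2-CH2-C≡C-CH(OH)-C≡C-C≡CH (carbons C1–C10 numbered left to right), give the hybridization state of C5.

sp

C5 is sp: 2 σ bonds, plus two π bonds, 2 electron-density regions.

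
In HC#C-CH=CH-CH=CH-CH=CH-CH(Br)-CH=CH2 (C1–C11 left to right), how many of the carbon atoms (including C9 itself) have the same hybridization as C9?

C9 is sp3 (only σ bonds).
C1: sp
C2: sp
C3: sp2
C4: sp2
C5: sp2
C6: sp2
C7: sp2
C8: sp2
C9: sp3 ✓
C10: sp2
C11: sp2
1 carbon is sp3.

1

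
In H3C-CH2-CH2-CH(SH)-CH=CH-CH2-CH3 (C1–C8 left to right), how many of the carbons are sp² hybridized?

C1: sp3
C2: sp3
C3: sp3
C4: sp3
C5: sp2 ✓
C6: sp2 ✓
C7: sp3
C8: sp3
C5, C6 → 2 sp2 carbons.

2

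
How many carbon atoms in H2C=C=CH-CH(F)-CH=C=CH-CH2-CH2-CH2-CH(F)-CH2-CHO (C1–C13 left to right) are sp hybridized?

C1: sp2
C2: sp ✓
C3: sp2
C4: sp3
C5: sp2
C6: sp ✓
C7: sp2
C8: sp3
C9: sp3
C10: sp3
C11: sp3
C12: sp3
C13: sp2
C2, C6 → 2 sp carbons.

2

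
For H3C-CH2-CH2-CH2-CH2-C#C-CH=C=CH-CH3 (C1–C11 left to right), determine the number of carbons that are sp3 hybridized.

6

C1: sp3 ✓
C2: sp3 ✓
C3: sp3 ✓
C4: sp3 ✓
C5: sp3 ✓
C6: sp
C7: sp
C8: sp2
C9: sp
C10: sp2
C11: sp3 ✓
C1, C2, C3, C4, C5, C11 → 6 sp3 carbons.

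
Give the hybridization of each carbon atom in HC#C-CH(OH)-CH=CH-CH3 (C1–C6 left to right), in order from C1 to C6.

C1 sp, C2 sp, C3 sp3, C4 sp2, C5 sp2, C6 sp3

C1 has 2 σ bonds, plus two π bonds: steric number 2 → sp.
C2 — 2 σ bonds, plus two π bonds. Steric number 2, so sp.
C3 carries 4 σ bonds, giving a steric number of 4, so it is sp3.
C4 (3 σ bonds, plus one π bond) has steric number 3: sp2.
C5 (3 σ bonds, plus one π bond) has steric number 3: sp2.
C6: 4 σ bonds — 4 electron domains, sp3.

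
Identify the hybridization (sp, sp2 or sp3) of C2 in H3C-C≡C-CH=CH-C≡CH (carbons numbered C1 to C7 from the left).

sp

C2 carries 2 σ bonds, plus two π bonds, giving a steric number of 2, so it is sp.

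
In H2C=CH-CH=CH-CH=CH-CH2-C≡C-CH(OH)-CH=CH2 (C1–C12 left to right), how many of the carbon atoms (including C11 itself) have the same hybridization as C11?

C11 is sp2 (one π bond).
C1: sp2 ✓
C2: sp2 ✓
C3: sp2 ✓
C4: sp2 ✓
C5: sp2 ✓
C6: sp2 ✓
C7: sp3
C8: sp
C9: sp
C10: sp3
C11: sp2 ✓
C12: sp2 ✓
8 carbons are sp2.

8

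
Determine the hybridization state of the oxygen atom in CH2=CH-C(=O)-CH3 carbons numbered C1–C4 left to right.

The oxygen atom: 1 σ bond and 2 lone pairs, plus one π bond; 3 regions of electron density → sp2.

sp²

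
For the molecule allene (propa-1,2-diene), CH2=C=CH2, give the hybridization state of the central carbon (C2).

sp

Two σ bonds and two π bonds (one to each neighbour) → sp.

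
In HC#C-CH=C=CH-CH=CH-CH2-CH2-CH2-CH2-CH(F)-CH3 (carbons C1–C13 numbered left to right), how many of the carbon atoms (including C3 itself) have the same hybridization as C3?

C3 is sp2 (one π bond).
C1: sp
C2: sp
C3: sp2 ✓
C4: sp
C5: sp2 ✓
C6: sp2 ✓
C7: sp2 ✓
C8: sp3
C9: sp3
C10: sp3
C11: sp3
C12: sp3
C13: sp3
4 carbons are sp2.

4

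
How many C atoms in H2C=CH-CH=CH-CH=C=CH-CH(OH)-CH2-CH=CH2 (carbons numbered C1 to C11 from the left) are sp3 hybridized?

2

C1: sp2
C2: sp2
C3: sp2
C4: sp2
C5: sp2
C6: sp
C7: sp2
C8: sp3 ✓
C9: sp3 ✓
C10: sp2
C11: sp2
C8, C9 → 2 sp3 carbons.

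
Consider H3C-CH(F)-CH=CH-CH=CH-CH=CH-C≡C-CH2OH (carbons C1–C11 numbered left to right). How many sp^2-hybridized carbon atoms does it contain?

6

C1: sp3
C2: sp3
C3: sp2 ✓
C4: sp2 ✓
C5: sp2 ✓
C6: sp2 ✓
C7: sp2 ✓
C8: sp2 ✓
C9: sp
C10: sp
C11: sp3
C3, C4, C5, C6, C7, C8 → 6 sp2 carbons.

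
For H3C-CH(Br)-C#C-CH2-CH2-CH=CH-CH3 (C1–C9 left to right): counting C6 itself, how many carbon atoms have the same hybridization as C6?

5

C6 is sp3 (only σ bonds).
C1: sp3 ✓
C2: sp3 ✓
C3: sp
C4: sp
C5: sp3 ✓
C6: sp3 ✓
C7: sp2
C8: sp2
C9: sp3 ✓
5 carbons are sp3.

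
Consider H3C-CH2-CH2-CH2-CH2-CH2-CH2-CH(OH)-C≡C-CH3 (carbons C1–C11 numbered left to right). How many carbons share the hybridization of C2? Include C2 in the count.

C2 is sp3 (only σ bonds).
C1: sp3 ✓
C2: sp3 ✓
C3: sp3 ✓
C4: sp3 ✓
C5: sp3 ✓
C6: sp3 ✓
C7: sp3 ✓
C8: sp3 ✓
C9: sp
C10: sp
C11: sp3 ✓
9 carbons are sp3.

9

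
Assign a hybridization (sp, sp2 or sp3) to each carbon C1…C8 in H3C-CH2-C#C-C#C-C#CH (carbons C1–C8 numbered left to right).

C1 carries 4 σ bonds, giving a steric number of 4, so it is sp3.
C2 carries 4 σ bonds, giving a steric number of 4, so it is sp3.
C3: 2 σ bonds, plus two π bonds — 2 electron domains, sp.
C4: 2 σ bonds, plus two π bonds; 2 regions of electron density → sp.
C5: 2 σ bonds, plus two π bonds; 2 regions of electron density → sp.
C6 has 2 σ bonds, plus two π bonds: steric number 2 → sp.
C7: 2 σ bonds, plus two π bonds; 2 regions of electron density → sp.
C8: 2 σ bonds, plus two π bonds — 2 electron domains, sp.

C1 sp3, C2 sp3, C3 sp, C4 sp, C5 sp, C6 sp, C7 sp, C8 sp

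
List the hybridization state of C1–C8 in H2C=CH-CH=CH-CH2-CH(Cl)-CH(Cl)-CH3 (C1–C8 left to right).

C1 sp2, C2 sp2, C3 sp2, C4 sp2, C5 sp3, C6 sp3, C7 sp3, C8 sp3

C1: 3 σ bonds, plus one π bond; 3 regions of electron density → sp2.
C2 — 3 σ bonds, plus one π bond. Steric number 3, so sp2.
C3 — 3 σ bonds, plus one π bond. Steric number 3, so sp2.
C4: 3 σ bonds, plus one π bond; 3 regions of electron density → sp2.
C5 — 4 σ bonds. Steric number 4, so sp3.
C6 has 4 σ bonds: steric number 4 → sp3.
C7 is sp3: 4 σ bonds, 4 electron-density regions.
C8 carries 4 σ bonds, giving a steric number of 4, so it is sp3.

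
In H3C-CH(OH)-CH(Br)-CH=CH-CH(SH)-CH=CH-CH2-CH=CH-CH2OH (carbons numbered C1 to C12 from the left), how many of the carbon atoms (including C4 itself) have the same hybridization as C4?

6

C4 is sp2 (one π bond).
C1: sp3
C2: sp3
C3: sp3
C4: sp2 ✓
C5: sp2 ✓
C6: sp3
C7: sp2 ✓
C8: sp2 ✓
C9: sp3
C10: sp2 ✓
C11: sp2 ✓
C12: sp3
6 carbons are sp2.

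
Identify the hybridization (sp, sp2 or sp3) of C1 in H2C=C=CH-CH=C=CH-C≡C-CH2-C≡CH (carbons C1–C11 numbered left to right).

sp²

C1 — 3 σ bonds, plus one π bond. Steric number 3, so sp2.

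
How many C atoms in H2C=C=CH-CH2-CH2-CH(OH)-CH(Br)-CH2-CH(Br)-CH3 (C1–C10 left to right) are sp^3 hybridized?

7

C1: sp2
C2: sp
C3: sp2
C4: sp3 ✓
C5: sp3 ✓
C6: sp3 ✓
C7: sp3 ✓
C8: sp3 ✓
C9: sp3 ✓
C10: sp3 ✓
C4, C5, C6, C7, C8, C9, C10 → 7 sp3 carbons.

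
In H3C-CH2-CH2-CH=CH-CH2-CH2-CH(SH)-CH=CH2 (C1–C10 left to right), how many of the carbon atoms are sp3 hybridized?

C1: sp3 ✓
C2: sp3 ✓
C3: sp3 ✓
C4: sp2
C5: sp2
C6: sp3 ✓
C7: sp3 ✓
C8: sp3 ✓
C9: sp2
C10: sp2
C1, C2, C3, C6, C7, C8 → 6 sp3 carbons.

6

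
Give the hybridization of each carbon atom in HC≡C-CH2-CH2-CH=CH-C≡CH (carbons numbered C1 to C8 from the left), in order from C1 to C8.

C1: 2 σ bonds, plus two π bonds; 2 regions of electron density → sp.
C2: 2 σ bonds, plus two π bonds — 2 electron domains, sp.
C3 has 4 σ bonds: steric number 4 → sp3.
C4 is sp3: 4 σ bonds, 4 electron-density regions.
C5 carries 3 σ bonds, plus one π bond, giving a steric number of 3, so it is sp2.
C6 carries 3 σ bonds, plus one π bond, giving a steric number of 3, so it is sp2.
C7 has 2 σ bonds, plus two π bonds: steric number 2 → sp.
C8 carries 2 σ bonds, plus two π bonds, giving a steric number of 2, so it is sp.

C1 sp, C2 sp, C3 sp3, C4 sp3, C5 sp2, C6 sp2, C7 sp, C8 sp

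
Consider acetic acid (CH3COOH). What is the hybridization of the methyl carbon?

sp³

The methyl carbon is sp3: 4 σ bonds, 4 electron-density regions.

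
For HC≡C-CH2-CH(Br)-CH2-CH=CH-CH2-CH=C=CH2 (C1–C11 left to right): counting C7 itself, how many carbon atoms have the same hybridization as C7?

4

C7 is sp2 (one π bond).
C1: sp
C2: sp
C3: sp3
C4: sp3
C5: sp3
C6: sp2 ✓
C7: sp2 ✓
C8: sp3
C9: sp2 ✓
C10: sp
C11: sp2 ✓
4 carbons are sp2.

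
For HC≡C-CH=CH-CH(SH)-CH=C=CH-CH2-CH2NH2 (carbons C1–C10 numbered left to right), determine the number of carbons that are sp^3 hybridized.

C1: sp
C2: sp
C3: sp2
C4: sp2
C5: sp3 ✓
C6: sp2
C7: sp
C8: sp2
C9: sp3 ✓
C10: sp3 ✓
C5, C9, C10 → 3 sp3 carbons.

3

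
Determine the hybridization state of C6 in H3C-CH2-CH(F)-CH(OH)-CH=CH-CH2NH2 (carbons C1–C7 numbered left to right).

C6: 3 σ bonds, plus one π bond — 3 electron domains, sp2.

sp^2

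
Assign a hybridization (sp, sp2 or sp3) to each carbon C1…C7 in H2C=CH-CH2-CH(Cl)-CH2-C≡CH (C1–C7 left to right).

C1 has 3 σ bonds, plus one π bond: steric number 3 → sp2.
C2 is sp2: 3 σ bonds, plus one π bond, 3 electron-density regions.
C3: 4 σ bonds; 4 regions of electron density → sp3.
C4 — 4 σ bonds. Steric number 4, so sp3.
C5 has 4 σ bonds: steric number 4 → sp3.
C6: 2 σ bonds, plus two π bonds — 2 electron domains, sp.
C7 carries 2 σ bonds, plus two π bonds, giving a steric number of 2, so it is sp.

C1 sp2, C2 sp2, C3 sp3, C4 sp3, C5 sp3, C6 sp, C7 sp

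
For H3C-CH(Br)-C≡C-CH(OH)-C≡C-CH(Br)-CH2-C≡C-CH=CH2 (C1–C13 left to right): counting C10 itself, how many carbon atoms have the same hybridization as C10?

6

C10 is sp (two π bonds).
C1: sp3
C2: sp3
C3: sp ✓
C4: sp ✓
C5: sp3
C6: sp ✓
C7: sp ✓
C8: sp3
C9: sp3
C10: sp ✓
C11: sp ✓
C12: sp2
C13: sp2
6 carbons are sp.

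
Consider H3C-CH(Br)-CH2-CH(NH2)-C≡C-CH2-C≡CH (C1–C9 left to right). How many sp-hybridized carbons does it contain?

4

C1: sp3
C2: sp3
C3: sp3
C4: sp3
C5: sp ✓
C6: sp ✓
C7: sp3
C8: sp ✓
C9: sp ✓
C5, C6, C8, C9 → 4 sp carbons.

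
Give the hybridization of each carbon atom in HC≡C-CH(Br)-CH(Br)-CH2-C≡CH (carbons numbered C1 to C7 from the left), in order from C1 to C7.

C1 is sp: 2 σ bonds, plus two π bonds, 2 electron-density regions.
C2: 2 σ bonds, plus two π bonds — 2 electron domains, sp.
C3 (4 σ bonds) has steric number 4: sp3.
C4 carries 4 σ bonds, giving a steric number of 4, so it is sp3.
C5: 4 σ bonds; 4 regions of electron density → sp3.
C6 carries 2 σ bonds, plus two π bonds, giving a steric number of 2, so it is sp.
C7 — 2 σ bonds, plus two π bonds. Steric number 2, so sp.

C1 sp, C2 sp, C3 sp3, C4 sp3, C5 sp3, C6 sp, C7 sp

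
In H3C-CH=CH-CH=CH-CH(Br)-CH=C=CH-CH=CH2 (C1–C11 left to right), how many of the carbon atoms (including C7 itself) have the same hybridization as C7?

C7 is sp2 (one π bond).
C1: sp3
C2: sp2 ✓
C3: sp2 ✓
C4: sp2 ✓
C5: sp2 ✓
C6: sp3
C7: sp2 ✓
C8: sp
C9: sp2 ✓
C10: sp2 ✓
C11: sp2 ✓
8 carbons are sp2.

8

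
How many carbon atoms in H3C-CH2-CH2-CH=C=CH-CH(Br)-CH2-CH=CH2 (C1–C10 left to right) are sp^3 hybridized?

C1: sp3 ✓
C2: sp3 ✓
C3: sp3 ✓
C4: sp2
C5: sp
C6: sp2
C7: sp3 ✓
C8: sp3 ✓
C9: sp2
C10: sp2
C1, C2, C3, C7, C8 → 5 sp3 carbons.

5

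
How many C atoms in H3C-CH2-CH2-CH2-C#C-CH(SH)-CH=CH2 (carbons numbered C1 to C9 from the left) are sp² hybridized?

C1: sp3
C2: sp3
C3: sp3
C4: sp3
C5: sp
C6: sp
C7: sp3
C8: sp2 ✓
C9: sp2 ✓
C8, C9 → 2 sp2 carbons.

2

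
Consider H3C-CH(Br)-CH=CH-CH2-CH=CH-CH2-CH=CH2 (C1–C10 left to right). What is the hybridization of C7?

sp2

C7 has 3 σ bonds, plus one π bond: steric number 3 → sp2.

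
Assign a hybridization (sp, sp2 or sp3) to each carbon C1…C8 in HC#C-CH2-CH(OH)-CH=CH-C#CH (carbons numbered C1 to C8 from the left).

C1 is sp: 2 σ bonds, plus two π bonds, 2 electron-density regions.
C2: 2 σ bonds, plus two π bonds — 2 electron domains, sp.
C3: 4 σ bonds; 4 regions of electron density → sp3.
C4 carries 4 σ bonds, giving a steric number of 4, so it is sp3.
C5 has 3 σ bonds, plus one π bond: steric number 3 → sp2.
C6: 3 σ bonds, plus one π bond; 3 regions of electron density → sp2.
C7 — 2 σ bonds, plus two π bonds. Steric number 2, so sp.
C8 carries 2 σ bonds, plus two π bonds, giving a steric number of 2, so it is sp.

C1 sp, C2 sp, C3 sp3, C4 sp3, C5 sp2, C6 sp2, C7 sp, C8 sp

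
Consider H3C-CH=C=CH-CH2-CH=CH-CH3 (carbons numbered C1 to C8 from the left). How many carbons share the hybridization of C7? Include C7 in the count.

4

C7 is sp2 (one π bond).
C1: sp3
C2: sp2 ✓
C3: sp
C4: sp2 ✓
C5: sp3
C6: sp2 ✓
C7: sp2 ✓
C8: sp3
4 carbons are sp2.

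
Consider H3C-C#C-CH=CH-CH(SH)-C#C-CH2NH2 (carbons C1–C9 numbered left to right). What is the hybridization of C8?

sp

C8 has 2 σ bonds, plus two π bonds: steric number 2 → sp.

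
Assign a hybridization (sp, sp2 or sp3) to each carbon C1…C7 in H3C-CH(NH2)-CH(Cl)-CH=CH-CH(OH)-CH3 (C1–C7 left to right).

C1 is sp3: 4 σ bonds, 4 electron-density regions.
C2 is sp3: 4 σ bonds, 4 electron-density regions.
C3 — 4 σ bonds. Steric number 4, so sp3.
C4: 3 σ bonds, plus one π bond — 3 electron domains, sp2.
C5 — 3 σ bonds, plus one π bond. Steric number 3, so sp2.
C6 (4 σ bonds) has steric number 4: sp3.
C7 carries 4 σ bonds, giving a steric number of 4, so it is sp3.

C1 sp3, C2 sp3, C3 sp3, C4 sp2, C5 sp2, C6 sp3, C7 sp3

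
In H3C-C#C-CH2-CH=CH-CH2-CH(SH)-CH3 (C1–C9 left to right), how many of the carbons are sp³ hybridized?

C1: sp3 ✓
C2: sp
C3: sp
C4: sp3 ✓
C5: sp2
C6: sp2
C7: sp3 ✓
C8: sp3 ✓
C9: sp3 ✓
C1, C4, C7, C8, C9 → 5 sp3 carbons.

5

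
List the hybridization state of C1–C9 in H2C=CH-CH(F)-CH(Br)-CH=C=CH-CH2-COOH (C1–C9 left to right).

C1 sp2, C2 sp2, C3 sp3, C4 sp3, C5 sp2, C6 sp, C7 sp2, C8 sp3, C9 sp2

C1 (3 σ bonds, plus one π bond) has steric number 3: sp2.
C2: 3 σ bonds, plus one π bond — 3 electron domains, sp2.
C3 has 4 σ bonds: steric number 4 → sp3.
C4 (4 σ bonds) has steric number 4: sp3.
C5 is sp2: 3 σ bonds, plus one π bond, 3 electron-density regions.
C6 — 2 σ bonds, plus two π bonds. Steric number 2, so sp.
C7 — 3 σ bonds, plus one π bond. Steric number 3, so sp2.
C8 (4 σ bonds) has steric number 4: sp3.
C9 is sp2: 3 σ bonds, plus one π bond, 3 electron-density regions.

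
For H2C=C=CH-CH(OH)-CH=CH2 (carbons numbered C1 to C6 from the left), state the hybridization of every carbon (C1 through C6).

C1: 3 σ bonds, plus one π bond — 3 electron domains, sp2.
C2 is sp: 2 σ bonds, plus two π bonds, 2 electron-density regions.
C3 — 3 σ bonds, plus one π bond. Steric number 3, so sp2.
C4 carries 4 σ bonds, giving a steric number of 4, so it is sp3.
C5 carries 3 σ bonds, plus one π bond, giving a steric number of 3, so it is sp2.
C6 carries 3 σ bonds, plus one π bond, giving a steric number of 3, so it is sp2.

C1 sp2, C2 sp, C3 sp2, C4 sp3, C5 sp2, C6 sp2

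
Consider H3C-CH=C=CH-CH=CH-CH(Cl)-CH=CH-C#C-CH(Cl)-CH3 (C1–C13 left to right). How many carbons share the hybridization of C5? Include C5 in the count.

6

C5 is sp2 (one π bond).
C1: sp3
C2: sp2 ✓
C3: sp
C4: sp2 ✓
C5: sp2 ✓
C6: sp2 ✓
C7: sp3
C8: sp2 ✓
C9: sp2 ✓
C10: sp
C11: sp
C12: sp3
C13: sp3
6 carbons are sp2.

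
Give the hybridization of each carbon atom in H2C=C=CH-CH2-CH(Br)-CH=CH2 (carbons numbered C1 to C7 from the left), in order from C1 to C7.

C1 is sp2: 3 σ bonds, plus one π bond, 3 electron-density regions.
C2 — 2 σ bonds, plus two π bonds. Steric number 2, so sp.
C3 — 3 σ bonds, plus one π bond. Steric number 3, so sp2.
C4 is sp3: 4 σ bonds, 4 electron-density regions.
C5 — 4 σ bonds. Steric number 4, so sp3.
C6 is sp2: 3 σ bonds, plus one π bond, 3 electron-density regions.
C7 (3 σ bonds, plus one π bond) has steric number 3: sp2.

C1 sp2, C2 sp, C3 sp2, C4 sp3, C5 sp3, C6 sp2, C7 sp2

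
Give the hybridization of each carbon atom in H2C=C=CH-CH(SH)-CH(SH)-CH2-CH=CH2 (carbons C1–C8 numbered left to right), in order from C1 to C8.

C1 is sp2: 3 σ bonds, plus one π bond, 3 electron-density regions.
C2 carries 2 σ bonds, plus two π bonds, giving a steric number of 2, so it is sp.
C3 carries 3 σ bonds, plus one π bond, giving a steric number of 3, so it is sp2.
C4: 4 σ bonds; 4 regions of electron density → sp3.
C5 carries 4 σ bonds, giving a steric number of 4, so it is sp3.
C6 has 4 σ bonds: steric number 4 → sp3.
C7: 3 σ bonds, plus one π bond — 3 electron domains, sp2.
C8 has 3 σ bonds, plus one π bond: steric number 3 → sp2.

C1 sp2, C2 sp, C3 sp2, C4 sp3, C5 sp3, C6 sp3, C7 sp2, C8 sp2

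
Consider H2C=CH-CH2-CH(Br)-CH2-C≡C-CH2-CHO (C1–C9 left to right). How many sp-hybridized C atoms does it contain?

C1: sp2
C2: sp2
C3: sp3
C4: sp3
C5: sp3
C6: sp ✓
C7: sp ✓
C8: sp3
C9: sp2
C6, C7 → 2 sp carbons.

2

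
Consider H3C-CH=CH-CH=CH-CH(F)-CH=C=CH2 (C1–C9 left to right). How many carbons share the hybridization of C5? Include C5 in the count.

6

C5 is sp2 (one π bond).
C1: sp3
C2: sp2 ✓
C3: sp2 ✓
C4: sp2 ✓
C5: sp2 ✓
C6: sp3
C7: sp2 ✓
C8: sp
C9: sp2 ✓
6 carbons are sp2.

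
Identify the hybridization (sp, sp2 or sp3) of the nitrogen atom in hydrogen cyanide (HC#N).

The nitrogen atom: 1 σ bond and 1 lone pair, plus two π bonds; 2 regions of electron density → sp.

sp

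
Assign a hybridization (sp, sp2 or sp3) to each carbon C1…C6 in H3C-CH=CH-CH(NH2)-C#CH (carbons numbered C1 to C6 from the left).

C1 sp3, C2 sp2, C3 sp2, C4 sp3, C5 sp, C6 sp

C1 carries 4 σ bonds, giving a steric number of 4, so it is sp3.
C2 has 3 σ bonds, plus one π bond: steric number 3 → sp2.
C3 carries 3 σ bonds, plus one π bond, giving a steric number of 3, so it is sp2.
C4 is sp3: 4 σ bonds, 4 electron-density regions.
C5: 2 σ bonds, plus two π bonds; 2 regions of electron density → sp.
C6 is sp: 2 σ bonds, plus two π bonds, 2 electron-density regions.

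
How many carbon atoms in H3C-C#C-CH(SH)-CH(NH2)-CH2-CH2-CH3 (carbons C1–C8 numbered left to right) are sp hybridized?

C1: sp3
C2: sp ✓
C3: sp ✓
C4: sp3
C5: sp3
C6: sp3
C7: sp3
C8: sp3
C2, C3 → 2 sp carbons.

2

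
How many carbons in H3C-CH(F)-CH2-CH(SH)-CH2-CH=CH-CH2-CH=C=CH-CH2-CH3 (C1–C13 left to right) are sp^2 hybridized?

4

C1: sp3
C2: sp3
C3: sp3
C4: sp3
C5: sp3
C6: sp2 ✓
C7: sp2 ✓
C8: sp3
C9: sp2 ✓
C10: sp
C11: sp2 ✓
C12: sp3
C13: sp3
C6, C7, C9, C11 → 4 sp2 carbons.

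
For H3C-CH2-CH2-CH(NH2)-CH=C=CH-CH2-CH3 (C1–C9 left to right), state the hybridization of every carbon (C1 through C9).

C1 sp3, C2 sp3, C3 sp3, C4 sp3, C5 sp2, C6 sp, C7 sp2, C8 sp3, C9 sp3

C1: 4 σ bonds — 4 electron domains, sp3.
C2 has 4 σ bonds: steric number 4 → sp3.
C3 (4 σ bonds) has steric number 4: sp3.
C4 is sp3: 4 σ bonds, 4 electron-density regions.
C5 has 3 σ bonds, plus one π bond: steric number 3 → sp2.
C6 — 2 σ bonds, plus two π bonds. Steric number 2, so sp.
C7 — 3 σ bonds, plus one π bond. Steric number 3, so sp2.
C8: 4 σ bonds — 4 electron domains, sp3.
C9 is sp3: 4 σ bonds, 4 electron-density regions.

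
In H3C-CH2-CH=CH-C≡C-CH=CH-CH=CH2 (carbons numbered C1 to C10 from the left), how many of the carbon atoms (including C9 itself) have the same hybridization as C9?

6

C9 is sp2 (one π bond).
C1: sp3
C2: sp3
C3: sp2 ✓
C4: sp2 ✓
C5: sp
C6: sp
C7: sp2 ✓
C8: sp2 ✓
C9: sp2 ✓
C10: sp2 ✓
6 carbons are sp2.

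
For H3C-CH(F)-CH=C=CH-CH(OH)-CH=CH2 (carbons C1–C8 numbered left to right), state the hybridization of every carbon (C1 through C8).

C1 carries 4 σ bonds, giving a steric number of 4, so it is sp3.
C2 is sp3: 4 σ bonds, 4 electron-density regions.
C3 carries 3 σ bonds, plus one π bond, giving a steric number of 3, so it is sp2.
C4 (2 σ bonds, plus two π bonds) has steric number 2: sp.
C5: 3 σ bonds, plus one π bond — 3 electron domains, sp2.
C6: 4 σ bonds — 4 electron domains, sp3.
C7 — 3 σ bonds, plus one π bond. Steric number 3, so sp2.
C8 has 3 σ bonds, plus one π bond: steric number 3 → sp2.

C1 sp3, C2 sp3, C3 sp2, C4 sp, C5 sp2, C6 sp3, C7 sp2, C8 sp2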